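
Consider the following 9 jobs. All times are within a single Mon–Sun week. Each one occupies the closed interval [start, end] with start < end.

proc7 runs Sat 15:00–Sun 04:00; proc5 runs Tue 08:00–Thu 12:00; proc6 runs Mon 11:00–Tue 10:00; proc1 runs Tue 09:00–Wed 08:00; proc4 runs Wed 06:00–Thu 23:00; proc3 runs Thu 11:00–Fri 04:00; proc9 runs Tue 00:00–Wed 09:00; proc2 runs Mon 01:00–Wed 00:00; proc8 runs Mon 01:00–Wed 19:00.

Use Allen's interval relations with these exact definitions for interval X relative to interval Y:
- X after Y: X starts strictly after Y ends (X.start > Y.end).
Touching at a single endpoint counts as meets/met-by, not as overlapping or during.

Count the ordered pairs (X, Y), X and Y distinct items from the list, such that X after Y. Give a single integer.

Checking all 72 ordered pairs for relation 'after'; matching pairs in alphabetical order:
(proc3, proc1): proc3 after proc1 ✓
(proc3, proc2): proc3 after proc2 ✓
(proc3, proc6): proc3 after proc6 ✓
(proc3, proc8): proc3 after proc8 ✓
(proc3, proc9): proc3 after proc9 ✓
(proc4, proc2): proc4 after proc2 ✓
(proc4, proc6): proc4 after proc6 ✓
(proc7, proc1): proc7 after proc1 ✓
(proc7, proc2): proc7 after proc2 ✓
(proc7, proc3): proc7 after proc3 ✓
(proc7, proc4): proc7 after proc4 ✓
(proc7, proc5): proc7 after proc5 ✓
(proc7, proc6): proc7 after proc6 ✓
(proc7, proc8): proc7 after proc8 ✓
(proc7, proc9): proc7 after proc9 ✓
Count: 15.

15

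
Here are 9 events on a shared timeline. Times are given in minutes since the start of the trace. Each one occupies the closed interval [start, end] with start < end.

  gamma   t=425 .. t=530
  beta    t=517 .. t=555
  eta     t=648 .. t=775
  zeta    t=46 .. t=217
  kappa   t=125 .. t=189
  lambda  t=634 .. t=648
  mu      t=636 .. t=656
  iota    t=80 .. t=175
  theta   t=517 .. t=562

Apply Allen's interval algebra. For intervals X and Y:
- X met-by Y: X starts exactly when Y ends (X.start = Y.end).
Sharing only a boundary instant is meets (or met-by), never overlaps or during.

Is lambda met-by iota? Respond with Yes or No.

lambda = [t=634, t=648], iota = [t=80, t=175].
Actual relation of lambda to iota: after.
Asked whether 'met-by' holds → No.

No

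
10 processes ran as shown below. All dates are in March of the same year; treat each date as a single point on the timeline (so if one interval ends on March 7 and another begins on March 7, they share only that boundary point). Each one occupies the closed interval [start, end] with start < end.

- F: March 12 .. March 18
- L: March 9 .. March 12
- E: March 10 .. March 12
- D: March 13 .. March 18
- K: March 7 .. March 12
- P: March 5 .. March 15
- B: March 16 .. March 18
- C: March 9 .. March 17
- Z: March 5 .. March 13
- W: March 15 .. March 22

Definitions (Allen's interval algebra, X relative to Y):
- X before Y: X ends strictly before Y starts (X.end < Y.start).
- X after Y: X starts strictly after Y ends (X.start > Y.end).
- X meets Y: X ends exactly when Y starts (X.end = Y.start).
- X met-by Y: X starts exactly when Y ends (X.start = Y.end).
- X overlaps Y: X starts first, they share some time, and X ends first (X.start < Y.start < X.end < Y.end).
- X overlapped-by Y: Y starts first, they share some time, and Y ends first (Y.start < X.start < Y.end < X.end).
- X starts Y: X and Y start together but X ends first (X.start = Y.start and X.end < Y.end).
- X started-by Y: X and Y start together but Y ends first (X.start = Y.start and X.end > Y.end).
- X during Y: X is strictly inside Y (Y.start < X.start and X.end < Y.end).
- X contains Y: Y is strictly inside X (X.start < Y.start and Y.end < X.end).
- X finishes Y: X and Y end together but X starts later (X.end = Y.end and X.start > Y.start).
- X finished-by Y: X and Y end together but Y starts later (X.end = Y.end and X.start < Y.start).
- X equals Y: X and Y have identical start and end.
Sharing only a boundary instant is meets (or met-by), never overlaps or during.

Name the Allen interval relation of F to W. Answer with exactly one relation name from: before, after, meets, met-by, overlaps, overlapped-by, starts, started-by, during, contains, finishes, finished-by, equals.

F = [March 12, March 18]; W = [March 15, March 22].
Compare endpoints: F.start < W.start, F.start < W.end, F.end > W.start, F.end < W.end.
That pattern is 'overlaps'.

overlaps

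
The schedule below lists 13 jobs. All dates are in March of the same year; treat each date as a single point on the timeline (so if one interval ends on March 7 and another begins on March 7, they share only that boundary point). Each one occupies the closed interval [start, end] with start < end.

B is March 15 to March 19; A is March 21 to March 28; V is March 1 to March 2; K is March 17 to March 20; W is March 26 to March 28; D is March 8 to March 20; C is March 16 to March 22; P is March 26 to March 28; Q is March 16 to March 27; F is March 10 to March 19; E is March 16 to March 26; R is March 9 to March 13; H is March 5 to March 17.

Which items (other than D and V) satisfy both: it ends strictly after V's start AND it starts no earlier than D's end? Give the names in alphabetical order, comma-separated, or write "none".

Conditions: its end is strictly after V's start (X.end > March 1) AND its start is no earlier than D's end (X.start >= March 20).
A: end March 28 > March 1? ✓; start March 21 >= March 20? ✓ → yes.
B: end March 19 > March 1? ✓; start March 15 >= March 20? ✗ → no.
C: end March 22 > March 1? ✓; start March 16 >= March 20? ✗ → no.
E: end March 26 > March 1? ✓; start March 16 >= March 20? ✗ → no.
F: end March 19 > March 1? ✓; start March 10 >= March 20? ✗ → no.
H: end March 17 > March 1? ✓; start March 5 >= March 20? ✗ → no.
K: end March 20 > March 1? ✓; start March 17 >= March 20? ✗ → no.
P: end March 28 > March 1? ✓; start March 26 >= March 20? ✓ → yes.
Q: end March 27 > March 1? ✓; start March 16 >= March 20? ✗ → no.
R: end March 13 > March 1? ✓; start March 9 >= March 20? ✗ → no.
W: end March 28 > March 1? ✓; start March 26 >= March 20? ✓ → yes.
Result: A, P, W.

A, P, W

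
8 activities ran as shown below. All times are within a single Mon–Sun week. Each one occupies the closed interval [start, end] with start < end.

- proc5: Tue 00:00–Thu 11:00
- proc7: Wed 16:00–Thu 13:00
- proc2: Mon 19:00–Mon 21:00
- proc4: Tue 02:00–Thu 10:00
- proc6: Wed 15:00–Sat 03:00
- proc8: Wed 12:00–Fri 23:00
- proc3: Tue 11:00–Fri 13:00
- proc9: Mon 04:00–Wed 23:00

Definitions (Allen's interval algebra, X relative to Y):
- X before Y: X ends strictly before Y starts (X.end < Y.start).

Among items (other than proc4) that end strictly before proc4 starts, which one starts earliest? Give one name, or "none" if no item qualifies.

Target proc4 = [Tue 02:00, Thu 10:00].
proc2 [Mon 19:00, Mon 21:00] → before → candidate.
proc3 [Tue 11:00, Fri 13:00] → overlapped-by → excluded.
proc5 [Tue 00:00, Thu 11:00] → contains → excluded.
proc6 [Wed 15:00, Sat 03:00] → overlapped-by → excluded.
proc7 [Wed 16:00, Thu 13:00] → overlapped-by → excluded.
proc8 [Wed 12:00, Fri 23:00] → overlapped-by → excluded.
proc9 [Mon 04:00, Wed 23:00] → overlaps → excluded.
Among candidates, earliest start is Mon 19:00 → proc2.

proc2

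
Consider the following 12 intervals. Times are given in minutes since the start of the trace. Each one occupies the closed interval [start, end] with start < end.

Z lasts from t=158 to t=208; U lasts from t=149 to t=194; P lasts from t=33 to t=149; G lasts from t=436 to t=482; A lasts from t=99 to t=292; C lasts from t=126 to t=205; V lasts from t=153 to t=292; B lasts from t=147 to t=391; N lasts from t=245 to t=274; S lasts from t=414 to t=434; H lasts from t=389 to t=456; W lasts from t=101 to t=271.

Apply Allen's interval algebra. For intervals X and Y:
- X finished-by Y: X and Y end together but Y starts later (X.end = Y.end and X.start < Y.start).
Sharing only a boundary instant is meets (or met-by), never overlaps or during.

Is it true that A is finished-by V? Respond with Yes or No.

A = [t=99, t=292], V = [t=153, t=292].
Actual relation of A to V: finished-by.
Asked whether 'finished-by' holds → Yes.

Yes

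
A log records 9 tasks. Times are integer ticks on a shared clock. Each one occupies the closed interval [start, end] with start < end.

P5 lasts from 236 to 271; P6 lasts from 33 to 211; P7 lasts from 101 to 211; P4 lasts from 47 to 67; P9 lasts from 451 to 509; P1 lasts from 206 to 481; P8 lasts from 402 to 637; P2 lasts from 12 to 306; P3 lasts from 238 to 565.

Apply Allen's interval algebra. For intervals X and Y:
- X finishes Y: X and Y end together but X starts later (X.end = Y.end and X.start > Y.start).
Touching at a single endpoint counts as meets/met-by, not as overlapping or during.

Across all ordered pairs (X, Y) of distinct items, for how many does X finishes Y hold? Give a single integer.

Checking all 72 ordered pairs for relation 'finishes'; matching pairs in alphabetical order:
(P7, P6): P7 finishes P6 ✓
Count: 1.

1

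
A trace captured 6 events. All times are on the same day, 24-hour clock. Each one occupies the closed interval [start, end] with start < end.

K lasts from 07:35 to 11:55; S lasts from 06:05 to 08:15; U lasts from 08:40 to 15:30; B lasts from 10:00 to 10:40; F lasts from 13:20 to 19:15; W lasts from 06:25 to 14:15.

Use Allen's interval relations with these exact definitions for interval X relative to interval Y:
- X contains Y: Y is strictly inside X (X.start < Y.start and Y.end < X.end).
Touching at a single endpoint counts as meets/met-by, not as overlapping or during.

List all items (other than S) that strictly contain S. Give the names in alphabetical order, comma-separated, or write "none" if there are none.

Target S = [06:05, 08:15].
B [10:00, 10:40] → after → no.
F [13:20, 19:15] → after → no.
K [07:35, 11:55] → overlapped-by → no.
U [08:40, 15:30] → after → no.
W [06:25, 14:15] → overlapped-by → no.
Result: none.

none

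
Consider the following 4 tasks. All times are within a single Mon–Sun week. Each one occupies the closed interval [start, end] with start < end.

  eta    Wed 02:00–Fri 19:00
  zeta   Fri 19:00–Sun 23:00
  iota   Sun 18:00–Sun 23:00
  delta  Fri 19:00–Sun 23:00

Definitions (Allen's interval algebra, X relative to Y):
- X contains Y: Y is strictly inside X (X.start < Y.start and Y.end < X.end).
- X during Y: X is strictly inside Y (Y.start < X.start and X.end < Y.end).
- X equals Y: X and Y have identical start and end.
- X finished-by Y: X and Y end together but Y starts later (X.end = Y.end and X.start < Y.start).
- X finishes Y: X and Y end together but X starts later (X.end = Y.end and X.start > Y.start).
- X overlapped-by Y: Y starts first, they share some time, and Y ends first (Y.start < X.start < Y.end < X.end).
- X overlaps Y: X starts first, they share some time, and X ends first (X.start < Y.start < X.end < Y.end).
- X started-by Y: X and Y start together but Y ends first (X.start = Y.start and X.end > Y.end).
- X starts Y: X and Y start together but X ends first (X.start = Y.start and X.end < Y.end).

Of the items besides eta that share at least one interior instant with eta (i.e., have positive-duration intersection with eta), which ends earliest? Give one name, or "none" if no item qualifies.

Target eta = [Wed 02:00, Fri 19:00].
delta [Fri 19:00, Sun 23:00] → met-by → excluded.
iota [Sun 18:00, Sun 23:00] → after → excluded.
zeta [Fri 19:00, Sun 23:00] → met-by → excluded.
No candidates → none.

none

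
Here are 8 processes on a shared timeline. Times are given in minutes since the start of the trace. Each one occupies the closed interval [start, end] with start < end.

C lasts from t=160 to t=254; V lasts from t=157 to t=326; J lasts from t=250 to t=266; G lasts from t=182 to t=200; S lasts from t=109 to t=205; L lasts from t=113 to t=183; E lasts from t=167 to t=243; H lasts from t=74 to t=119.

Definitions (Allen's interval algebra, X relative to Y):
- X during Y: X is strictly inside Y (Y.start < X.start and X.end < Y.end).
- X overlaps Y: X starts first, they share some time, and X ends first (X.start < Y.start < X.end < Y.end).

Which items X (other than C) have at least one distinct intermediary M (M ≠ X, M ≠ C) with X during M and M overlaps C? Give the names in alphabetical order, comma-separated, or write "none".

Target C = [t=160, t=254].
Intermediaries M with M overlaps C: L, S.
Via L — items with X during L: none.
Via S — items with X during S: G, L.
Union: G, L.

G, L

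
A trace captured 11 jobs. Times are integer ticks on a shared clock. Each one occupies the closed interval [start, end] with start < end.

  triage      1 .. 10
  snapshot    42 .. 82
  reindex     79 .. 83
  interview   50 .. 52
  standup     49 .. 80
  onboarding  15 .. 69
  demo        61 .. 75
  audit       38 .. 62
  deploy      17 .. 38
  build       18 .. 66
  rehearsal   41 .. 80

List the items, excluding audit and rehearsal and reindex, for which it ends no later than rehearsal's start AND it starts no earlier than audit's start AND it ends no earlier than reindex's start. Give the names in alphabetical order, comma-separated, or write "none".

none

Conditions: its end is no later than rehearsal's start (X.end <= 41) AND its start is no earlier than audit's start (X.start >= 38) AND its end is no earlier than reindex's start (X.end >= 79).
build: end 66 <= 41? ✗; start 18 >= 38? ✗; end 66 >= 79? ✗ → no.
demo: end 75 <= 41? ✗; start 61 >= 38? ✓; end 75 >= 79? ✗ → no.
deploy: end 38 <= 41? ✓; start 17 >= 38? ✗; end 38 >= 79? ✗ → no.
interview: end 52 <= 41? ✗; start 50 >= 38? ✓; end 52 >= 79? ✗ → no.
onboarding: end 69 <= 41? ✗; start 15 >= 38? ✗; end 69 >= 79? ✗ → no.
snapshot: end 82 <= 41? ✗; start 42 >= 38? ✓; end 82 >= 79? ✓ → no.
standup: end 80 <= 41? ✗; start 49 >= 38? ✓; end 80 >= 79? ✓ → no.
triage: end 10 <= 41? ✓; start 1 >= 38? ✗; end 10 >= 79? ✗ → no.
Result: none.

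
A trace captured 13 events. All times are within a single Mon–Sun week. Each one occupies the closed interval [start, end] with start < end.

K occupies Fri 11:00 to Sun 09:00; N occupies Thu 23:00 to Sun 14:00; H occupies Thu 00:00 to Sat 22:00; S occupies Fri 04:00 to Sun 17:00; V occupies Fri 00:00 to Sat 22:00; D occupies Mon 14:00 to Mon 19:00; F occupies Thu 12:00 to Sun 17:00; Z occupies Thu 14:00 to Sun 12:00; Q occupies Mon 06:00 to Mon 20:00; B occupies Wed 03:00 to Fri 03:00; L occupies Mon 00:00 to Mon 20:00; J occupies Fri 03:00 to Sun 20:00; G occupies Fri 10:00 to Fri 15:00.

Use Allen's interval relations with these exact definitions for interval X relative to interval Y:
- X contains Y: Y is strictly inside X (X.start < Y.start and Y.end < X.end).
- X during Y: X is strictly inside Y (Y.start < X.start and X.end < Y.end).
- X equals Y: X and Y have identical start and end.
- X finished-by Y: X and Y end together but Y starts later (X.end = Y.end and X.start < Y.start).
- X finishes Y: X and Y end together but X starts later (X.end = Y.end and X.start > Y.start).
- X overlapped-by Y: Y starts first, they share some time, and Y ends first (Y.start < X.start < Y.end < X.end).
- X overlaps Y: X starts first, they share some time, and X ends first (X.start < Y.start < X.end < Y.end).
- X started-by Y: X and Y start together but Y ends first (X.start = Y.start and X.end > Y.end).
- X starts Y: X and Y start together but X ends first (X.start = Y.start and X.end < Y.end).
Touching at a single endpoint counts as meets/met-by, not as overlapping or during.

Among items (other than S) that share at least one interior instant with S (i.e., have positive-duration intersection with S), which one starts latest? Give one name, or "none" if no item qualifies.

Target S = [Fri 04:00, Sun 17:00].
B [Wed 03:00, Fri 03:00] → before → excluded.
D [Mon 14:00, Mon 19:00] → before → excluded.
F [Thu 12:00, Sun 17:00] → finished-by → candidate.
G [Fri 10:00, Fri 15:00] → during → candidate.
H [Thu 00:00, Sat 22:00] → overlaps → candidate.
J [Fri 03:00, Sun 20:00] → contains → candidate.
K [Fri 11:00, Sun 09:00] → during → candidate.
L [Mon 00:00, Mon 20:00] → before → excluded.
N [Thu 23:00, Sun 14:00] → overlaps → candidate.
Q [Mon 06:00, Mon 20:00] → before → excluded.
V [Fri 00:00, Sat 22:00] → overlaps → candidate.
Z [Thu 14:00, Sun 12:00] → overlaps → candidate.
Among candidates, latest start is Fri 11:00 → K.

K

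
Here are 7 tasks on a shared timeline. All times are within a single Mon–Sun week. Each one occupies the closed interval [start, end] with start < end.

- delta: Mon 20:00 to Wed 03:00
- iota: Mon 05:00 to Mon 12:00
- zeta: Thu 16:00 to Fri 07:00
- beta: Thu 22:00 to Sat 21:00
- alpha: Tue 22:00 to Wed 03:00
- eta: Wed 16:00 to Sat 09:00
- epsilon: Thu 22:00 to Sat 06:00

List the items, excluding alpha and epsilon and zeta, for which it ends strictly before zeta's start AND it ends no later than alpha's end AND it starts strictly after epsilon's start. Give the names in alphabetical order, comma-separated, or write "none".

none

Conditions: its end is strictly before zeta's start (X.end < Thu 16:00) AND its end is no later than alpha's end (X.end <= Wed 03:00) AND its start is strictly after epsilon's start (X.start > Thu 22:00).
beta: end Sat 21:00 < Thu 16:00? ✗; end Sat 21:00 <= Wed 03:00? ✗; start Thu 22:00 > Thu 22:00? ✗ → no.
delta: end Wed 03:00 < Thu 16:00? ✓; end Wed 03:00 <= Wed 03:00? ✓; start Mon 20:00 > Thu 22:00? ✗ → no.
eta: end Sat 09:00 < Thu 16:00? ✗; end Sat 09:00 <= Wed 03:00? ✗; start Wed 16:00 > Thu 22:00? ✗ → no.
iota: end Mon 12:00 < Thu 16:00? ✓; end Mon 12:00 <= Wed 03:00? ✓; start Mon 05:00 > Thu 22:00? ✗ → no.
Result: none.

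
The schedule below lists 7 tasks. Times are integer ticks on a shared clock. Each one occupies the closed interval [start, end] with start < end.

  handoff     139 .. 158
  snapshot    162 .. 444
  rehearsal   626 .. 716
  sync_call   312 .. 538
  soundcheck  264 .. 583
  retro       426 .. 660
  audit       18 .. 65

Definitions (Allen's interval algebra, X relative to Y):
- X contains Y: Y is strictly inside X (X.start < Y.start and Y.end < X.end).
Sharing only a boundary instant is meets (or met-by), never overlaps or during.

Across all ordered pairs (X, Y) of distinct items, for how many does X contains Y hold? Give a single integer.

1

Checking all 42 ordered pairs for relation 'contains'; matching pairs in alphabetical order:
(soundcheck, sync_call): soundcheck contains sync_call ✓
Count: 1.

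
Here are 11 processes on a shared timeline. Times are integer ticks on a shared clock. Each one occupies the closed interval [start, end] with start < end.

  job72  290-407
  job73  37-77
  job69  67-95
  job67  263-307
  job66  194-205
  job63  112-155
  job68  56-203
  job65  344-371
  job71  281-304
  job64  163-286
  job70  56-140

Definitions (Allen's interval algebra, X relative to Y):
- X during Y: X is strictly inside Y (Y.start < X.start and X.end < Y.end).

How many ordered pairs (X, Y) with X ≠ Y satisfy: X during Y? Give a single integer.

Checking all 110 ordered pairs for relation 'during'; matching pairs in alphabetical order:
(job63, job68): job63 during job68 ✓
(job65, job72): job65 during job72 ✓
(job66, job64): job66 during job64 ✓
(job69, job68): job69 during job68 ✓
(job69, job70): job69 during job70 ✓
(job71, job67): job71 during job67 ✓
Count: 6.

6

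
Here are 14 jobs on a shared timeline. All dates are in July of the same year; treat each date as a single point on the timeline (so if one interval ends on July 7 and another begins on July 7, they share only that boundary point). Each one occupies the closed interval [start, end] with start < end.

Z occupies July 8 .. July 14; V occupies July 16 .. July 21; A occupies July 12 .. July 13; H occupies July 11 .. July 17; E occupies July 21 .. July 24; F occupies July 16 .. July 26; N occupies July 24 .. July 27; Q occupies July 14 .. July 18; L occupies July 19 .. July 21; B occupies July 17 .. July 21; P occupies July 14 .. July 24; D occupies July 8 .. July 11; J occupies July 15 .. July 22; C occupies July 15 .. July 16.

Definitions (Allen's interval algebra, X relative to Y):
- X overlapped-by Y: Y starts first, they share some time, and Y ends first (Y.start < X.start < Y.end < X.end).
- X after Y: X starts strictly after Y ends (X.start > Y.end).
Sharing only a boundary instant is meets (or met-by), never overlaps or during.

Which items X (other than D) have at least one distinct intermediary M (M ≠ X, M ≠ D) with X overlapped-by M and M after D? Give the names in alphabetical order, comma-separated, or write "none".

B, E, F, J, N, V

Target D = [July 8, July 11].
Intermediaries M with M after D: A, B, C, E, F, J, L, N, P, Q, V.
Via A — items with X overlapped-by A: none.
Via B — items with X overlapped-by B: none.
Via C — items with X overlapped-by C: none.
Via E — items with X overlapped-by E: none.
Via F — items with X overlapped-by F: N.
Via J — items with X overlapped-by J: E, F.
Via L — items with X overlapped-by L: none.
Via N — items with X overlapped-by N: none.
Via P — items with X overlapped-by P: F.
Via Q — items with X overlapped-by Q: B, F, J, V.
Via V — items with X overlapped-by V: none.
Union: B, E, F, J, N, V.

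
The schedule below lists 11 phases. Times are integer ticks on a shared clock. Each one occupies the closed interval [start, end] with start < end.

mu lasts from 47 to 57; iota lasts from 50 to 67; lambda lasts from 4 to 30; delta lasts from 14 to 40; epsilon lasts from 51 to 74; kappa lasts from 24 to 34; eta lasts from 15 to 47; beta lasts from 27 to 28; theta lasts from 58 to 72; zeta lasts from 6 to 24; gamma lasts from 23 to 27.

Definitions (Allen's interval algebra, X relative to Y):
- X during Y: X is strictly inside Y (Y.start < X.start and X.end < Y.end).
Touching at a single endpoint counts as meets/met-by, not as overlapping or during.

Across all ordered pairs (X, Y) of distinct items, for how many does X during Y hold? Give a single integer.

Checking all 110 ordered pairs for relation 'during'; matching pairs in alphabetical order:
(beta, delta): beta during delta ✓
(beta, eta): beta during eta ✓
(beta, kappa): beta during kappa ✓
(beta, lambda): beta during lambda ✓
(gamma, delta): gamma during delta ✓
(gamma, eta): gamma during eta ✓
(gamma, lambda): gamma during lambda ✓
(kappa, delta): kappa during delta ✓
(kappa, eta): kappa during eta ✓
(theta, epsilon): theta during epsilon ✓
(zeta, lambda): zeta during lambda ✓
Count: 11.

11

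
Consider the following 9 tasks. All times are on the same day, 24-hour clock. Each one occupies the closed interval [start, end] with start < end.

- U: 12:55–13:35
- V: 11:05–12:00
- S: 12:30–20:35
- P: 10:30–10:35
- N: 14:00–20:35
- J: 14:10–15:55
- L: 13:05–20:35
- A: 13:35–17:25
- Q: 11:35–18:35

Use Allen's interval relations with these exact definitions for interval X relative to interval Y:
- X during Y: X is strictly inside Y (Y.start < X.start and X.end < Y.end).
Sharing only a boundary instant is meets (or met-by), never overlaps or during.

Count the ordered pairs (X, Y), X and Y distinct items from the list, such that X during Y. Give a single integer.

10

Checking all 72 ordered pairs for relation 'during'; matching pairs in alphabetical order:
(A, L): A during L ✓
(A, Q): A during Q ✓
(A, S): A during S ✓
(J, A): J during A ✓
(J, L): J during L ✓
(J, N): J during N ✓
(J, Q): J during Q ✓
(J, S): J during S ✓
(U, Q): U during Q ✓
(U, S): U during S ✓
Count: 10.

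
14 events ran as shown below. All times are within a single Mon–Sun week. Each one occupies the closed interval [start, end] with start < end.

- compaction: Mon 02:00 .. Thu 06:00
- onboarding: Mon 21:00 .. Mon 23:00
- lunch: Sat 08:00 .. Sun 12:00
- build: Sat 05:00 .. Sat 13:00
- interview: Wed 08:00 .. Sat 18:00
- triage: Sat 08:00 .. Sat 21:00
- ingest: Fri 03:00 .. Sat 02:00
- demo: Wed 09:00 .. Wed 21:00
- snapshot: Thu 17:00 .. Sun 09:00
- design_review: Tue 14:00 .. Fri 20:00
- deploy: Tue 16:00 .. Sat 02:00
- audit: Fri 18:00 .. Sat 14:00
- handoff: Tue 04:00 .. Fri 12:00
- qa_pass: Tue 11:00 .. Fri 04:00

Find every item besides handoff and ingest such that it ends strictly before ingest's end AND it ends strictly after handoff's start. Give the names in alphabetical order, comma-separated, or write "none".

Conditions: its end is strictly before ingest's end (X.end < Sat 02:00) AND its end is strictly after handoff's start (X.end > Tue 04:00).
audit: end Sat 14:00 < Sat 02:00? ✗; end Sat 14:00 > Tue 04:00? ✓ → no.
build: end Sat 13:00 < Sat 02:00? ✗; end Sat 13:00 > Tue 04:00? ✓ → no.
compaction: end Thu 06:00 < Sat 02:00? ✓; end Thu 06:00 > Tue 04:00? ✓ → yes.
demo: end Wed 21:00 < Sat 02:00? ✓; end Wed 21:00 > Tue 04:00? ✓ → yes.
deploy: end Sat 02:00 < Sat 02:00? ✗; end Sat 02:00 > Tue 04:00? ✓ → no.
design_review: end Fri 20:00 < Sat 02:00? ✓; end Fri 20:00 > Tue 04:00? ✓ → yes.
interview: end Sat 18:00 < Sat 02:00? ✗; end Sat 18:00 > Tue 04:00? ✓ → no.
lunch: end Sun 12:00 < Sat 02:00? ✗; end Sun 12:00 > Tue 04:00? ✓ → no.
onboarding: end Mon 23:00 < Sat 02:00? ✓; end Mon 23:00 > Tue 04:00? ✗ → no.
qa_pass: end Fri 04:00 < Sat 02:00? ✓; end Fri 04:00 > Tue 04:00? ✓ → yes.
snapshot: end Sun 09:00 < Sat 02:00? ✗; end Sun 09:00 > Tue 04:00? ✓ → no.
triage: end Sat 21:00 < Sat 02:00? ✗; end Sat 21:00 > Tue 04:00? ✓ → no.
Result: compaction, demo, design_review, qa_pass.

compaction, demo, design_review, qa_pass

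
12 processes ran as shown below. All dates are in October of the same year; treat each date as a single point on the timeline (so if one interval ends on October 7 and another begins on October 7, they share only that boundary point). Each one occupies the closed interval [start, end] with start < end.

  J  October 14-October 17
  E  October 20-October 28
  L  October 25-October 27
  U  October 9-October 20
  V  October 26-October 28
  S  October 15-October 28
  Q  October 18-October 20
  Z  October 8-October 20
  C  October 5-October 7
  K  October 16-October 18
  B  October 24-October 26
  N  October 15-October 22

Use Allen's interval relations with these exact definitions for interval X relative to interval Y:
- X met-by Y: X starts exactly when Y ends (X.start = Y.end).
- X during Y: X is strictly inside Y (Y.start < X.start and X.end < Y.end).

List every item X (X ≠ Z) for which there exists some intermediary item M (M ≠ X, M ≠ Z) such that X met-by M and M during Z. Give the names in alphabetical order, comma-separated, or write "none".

Target Z = [October 8, October 20].
Intermediaries M with M during Z: J, K.
Via J — items with X met-by J: none.
Via K — items with X met-by K: Q.
Union: Q.

Q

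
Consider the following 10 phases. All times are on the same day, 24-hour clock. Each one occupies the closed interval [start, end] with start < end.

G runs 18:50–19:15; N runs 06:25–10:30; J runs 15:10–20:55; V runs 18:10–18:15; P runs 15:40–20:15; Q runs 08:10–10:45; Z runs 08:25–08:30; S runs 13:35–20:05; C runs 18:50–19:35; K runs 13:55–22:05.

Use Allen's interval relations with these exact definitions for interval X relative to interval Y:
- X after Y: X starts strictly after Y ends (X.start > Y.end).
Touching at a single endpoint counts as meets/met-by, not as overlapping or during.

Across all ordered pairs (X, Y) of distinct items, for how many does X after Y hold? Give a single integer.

23

Checking all 90 ordered pairs for relation 'after'; matching pairs in alphabetical order:
(C, N): C after N ✓
(C, Q): C after Q ✓
(C, V): C after V ✓
(C, Z): C after Z ✓
(G, N): G after N ✓
(G, Q): G after Q ✓
(G, V): G after V ✓
(G, Z): G after Z ✓
(J, N): J after N ✓
(J, Q): J after Q ✓
(J, Z): J after Z ✓
(K, N): K after N ✓
(K, Q): K after Q ✓
(K, Z): K after Z ✓
(P, N): P after N ✓
(P, Q): P after Q ✓
(P, Z): P after Z ✓
(S, N): S after N ✓
(S, Q): S after Q ✓
(S, Z): S after Z ✓
(V, N): V after N ✓
(V, Q): V after Q ✓
(V, Z): V after Z ✓
Count: 23.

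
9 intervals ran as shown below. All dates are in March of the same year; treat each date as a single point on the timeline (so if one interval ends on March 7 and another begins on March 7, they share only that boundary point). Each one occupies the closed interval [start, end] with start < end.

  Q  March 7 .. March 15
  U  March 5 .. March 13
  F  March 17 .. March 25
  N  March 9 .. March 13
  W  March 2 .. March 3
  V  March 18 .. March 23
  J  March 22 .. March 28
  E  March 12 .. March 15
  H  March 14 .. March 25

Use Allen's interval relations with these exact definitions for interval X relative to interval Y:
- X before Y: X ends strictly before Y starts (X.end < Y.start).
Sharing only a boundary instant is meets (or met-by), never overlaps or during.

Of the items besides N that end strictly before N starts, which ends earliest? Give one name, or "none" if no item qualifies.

W

Target N = [March 9, March 13].
E [March 12, March 15] → overlapped-by → excluded.
F [March 17, March 25] → after → excluded.
H [March 14, March 25] → after → excluded.
J [March 22, March 28] → after → excluded.
Q [March 7, March 15] → contains → excluded.
U [March 5, March 13] → finished-by → excluded.
V [March 18, March 23] → after → excluded.
W [March 2, March 3] → before → candidate.
Among candidates, earliest end is March 3 → W.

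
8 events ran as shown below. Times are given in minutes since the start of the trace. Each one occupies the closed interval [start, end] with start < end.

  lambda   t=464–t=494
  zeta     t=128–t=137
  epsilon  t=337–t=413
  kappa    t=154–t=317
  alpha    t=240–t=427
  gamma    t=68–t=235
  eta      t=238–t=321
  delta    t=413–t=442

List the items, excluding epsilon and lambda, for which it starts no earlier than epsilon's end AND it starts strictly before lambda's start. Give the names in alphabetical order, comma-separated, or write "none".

Conditions: its start is no earlier than epsilon's end (X.start >= t=413) AND its start is strictly before lambda's start (X.start < t=464).
alpha: start t=240 >= t=413? ✗; start t=240 < t=464? ✓ → no.
delta: start t=413 >= t=413? ✓; start t=413 < t=464? ✓ → yes.
eta: start t=238 >= t=413? ✗; start t=238 < t=464? ✓ → no.
gamma: start t=68 >= t=413? ✗; start t=68 < t=464? ✓ → no.
kappa: start t=154 >= t=413? ✗; start t=154 < t=464? ✓ → no.
zeta: start t=128 >= t=413? ✗; start t=128 < t=464? ✓ → no.
Result: delta.

delta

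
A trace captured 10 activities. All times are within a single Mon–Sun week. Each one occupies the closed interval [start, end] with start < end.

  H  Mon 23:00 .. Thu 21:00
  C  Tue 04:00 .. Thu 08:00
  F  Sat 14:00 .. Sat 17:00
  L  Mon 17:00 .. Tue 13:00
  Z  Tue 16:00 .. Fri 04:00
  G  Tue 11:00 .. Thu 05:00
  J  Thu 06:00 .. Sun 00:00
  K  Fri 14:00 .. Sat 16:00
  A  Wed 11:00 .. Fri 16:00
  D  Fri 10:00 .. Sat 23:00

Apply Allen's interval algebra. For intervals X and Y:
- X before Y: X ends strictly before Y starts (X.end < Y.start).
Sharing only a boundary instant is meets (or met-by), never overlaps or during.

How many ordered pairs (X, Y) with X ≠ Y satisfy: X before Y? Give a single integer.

Checking all 90 ordered pairs for relation 'before'; matching pairs in alphabetical order:
(A, F): A before F ✓
(C, D): C before D ✓
(C, F): C before F ✓
(C, K): C before K ✓
(G, D): G before D ✓
(G, F): G before F ✓
(G, J): G before J ✓
(G, K): G before K ✓
(H, D): H before D ✓
(H, F): H before F ✓
(H, K): H before K ✓
(L, A): L before A ✓
(L, D): L before D ✓
(L, F): L before F ✓
(L, J): L before J ✓
(L, K): L before K ✓
(L, Z): L before Z ✓
(Z, D): Z before D ✓
(Z, F): Z before F ✓
(Z, K): Z before K ✓
Count: 20.

20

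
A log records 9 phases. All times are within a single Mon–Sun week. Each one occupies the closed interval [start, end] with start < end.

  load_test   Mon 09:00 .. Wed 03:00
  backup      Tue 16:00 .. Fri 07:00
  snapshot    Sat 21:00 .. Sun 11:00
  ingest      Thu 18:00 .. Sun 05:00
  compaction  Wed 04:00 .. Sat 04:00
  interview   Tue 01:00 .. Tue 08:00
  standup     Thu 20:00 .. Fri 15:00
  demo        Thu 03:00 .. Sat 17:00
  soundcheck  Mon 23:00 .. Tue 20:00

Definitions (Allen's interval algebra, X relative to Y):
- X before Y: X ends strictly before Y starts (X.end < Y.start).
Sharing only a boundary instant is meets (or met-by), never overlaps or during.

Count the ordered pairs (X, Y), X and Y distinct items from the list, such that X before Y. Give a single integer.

Checking all 72 ordered pairs for relation 'before'; matching pairs in alphabetical order:
(backup, snapshot): backup before snapshot ✓
(compaction, snapshot): compaction before snapshot ✓
(demo, snapshot): demo before snapshot ✓
(interview, backup): interview before backup ✓
(interview, compaction): interview before compaction ✓
(interview, demo): interview before demo ✓
(interview, ingest): interview before ingest ✓
(interview, snapshot): interview before snapshot ✓
(interview, standup): interview before standup ✓
(load_test, compaction): load_test before compaction ✓
(load_test, demo): load_test before demo ✓
(load_test, ingest): load_test before ingest ✓
(load_test, snapshot): load_test before snapshot ✓
(load_test, standup): load_test before standup ✓
(soundcheck, compaction): soundcheck before compaction ✓
(soundcheck, demo): soundcheck before demo ✓
(soundcheck, ingest): soundcheck before ingest ✓
(soundcheck, snapshot): soundcheck before snapshot ✓
(soundcheck, standup): soundcheck before standup ✓
(standup, snapshot): standup before snapshot ✓
Count: 20.

20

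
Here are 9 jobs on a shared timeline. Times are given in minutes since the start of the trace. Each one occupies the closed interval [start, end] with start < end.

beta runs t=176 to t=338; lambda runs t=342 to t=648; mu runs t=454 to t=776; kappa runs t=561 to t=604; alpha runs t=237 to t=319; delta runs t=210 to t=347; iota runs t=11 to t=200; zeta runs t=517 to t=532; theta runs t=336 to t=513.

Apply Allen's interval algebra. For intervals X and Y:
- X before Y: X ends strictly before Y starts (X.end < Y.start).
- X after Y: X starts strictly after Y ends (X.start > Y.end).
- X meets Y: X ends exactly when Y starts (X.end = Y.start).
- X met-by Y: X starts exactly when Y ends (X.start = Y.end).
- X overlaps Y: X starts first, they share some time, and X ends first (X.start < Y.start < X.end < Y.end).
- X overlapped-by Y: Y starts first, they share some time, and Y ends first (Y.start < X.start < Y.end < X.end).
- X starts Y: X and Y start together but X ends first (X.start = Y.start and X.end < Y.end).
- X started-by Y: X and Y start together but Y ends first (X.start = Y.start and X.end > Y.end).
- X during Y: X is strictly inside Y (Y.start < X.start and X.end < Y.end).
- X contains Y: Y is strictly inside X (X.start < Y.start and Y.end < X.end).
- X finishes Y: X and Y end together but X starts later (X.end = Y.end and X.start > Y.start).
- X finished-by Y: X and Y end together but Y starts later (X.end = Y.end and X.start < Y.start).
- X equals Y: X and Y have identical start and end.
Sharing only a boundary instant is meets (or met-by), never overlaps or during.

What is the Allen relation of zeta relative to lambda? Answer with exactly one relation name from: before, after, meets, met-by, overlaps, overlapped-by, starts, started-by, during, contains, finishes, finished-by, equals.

zeta = [t=517, t=532]; lambda = [t=342, t=648].
Compare endpoints: zeta.start > lambda.start, zeta.start < lambda.end, zeta.end > lambda.start, zeta.end < lambda.end.
That pattern is 'during'.

during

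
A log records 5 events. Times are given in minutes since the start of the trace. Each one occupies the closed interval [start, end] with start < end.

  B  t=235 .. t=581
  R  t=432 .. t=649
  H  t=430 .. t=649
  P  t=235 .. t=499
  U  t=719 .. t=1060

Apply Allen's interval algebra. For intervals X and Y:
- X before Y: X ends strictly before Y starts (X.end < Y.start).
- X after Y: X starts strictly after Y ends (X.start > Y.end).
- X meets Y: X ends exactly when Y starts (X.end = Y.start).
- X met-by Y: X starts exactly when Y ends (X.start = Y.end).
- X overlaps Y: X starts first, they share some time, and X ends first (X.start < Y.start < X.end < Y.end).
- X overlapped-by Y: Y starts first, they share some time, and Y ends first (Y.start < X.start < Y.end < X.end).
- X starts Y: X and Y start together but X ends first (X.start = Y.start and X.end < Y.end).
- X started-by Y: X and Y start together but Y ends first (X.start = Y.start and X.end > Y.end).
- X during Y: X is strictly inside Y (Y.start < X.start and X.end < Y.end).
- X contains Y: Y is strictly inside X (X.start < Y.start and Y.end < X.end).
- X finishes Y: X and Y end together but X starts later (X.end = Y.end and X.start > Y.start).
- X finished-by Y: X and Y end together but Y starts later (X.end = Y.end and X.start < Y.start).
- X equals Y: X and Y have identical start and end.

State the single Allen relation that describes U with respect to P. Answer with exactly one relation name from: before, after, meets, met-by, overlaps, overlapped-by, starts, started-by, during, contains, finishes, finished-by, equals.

after

U = [t=719, t=1060]; P = [t=235, t=499].
Compare endpoints: U.start > P.start, U.start > P.end, U.end > P.start, U.end > P.end.
That pattern is 'after'.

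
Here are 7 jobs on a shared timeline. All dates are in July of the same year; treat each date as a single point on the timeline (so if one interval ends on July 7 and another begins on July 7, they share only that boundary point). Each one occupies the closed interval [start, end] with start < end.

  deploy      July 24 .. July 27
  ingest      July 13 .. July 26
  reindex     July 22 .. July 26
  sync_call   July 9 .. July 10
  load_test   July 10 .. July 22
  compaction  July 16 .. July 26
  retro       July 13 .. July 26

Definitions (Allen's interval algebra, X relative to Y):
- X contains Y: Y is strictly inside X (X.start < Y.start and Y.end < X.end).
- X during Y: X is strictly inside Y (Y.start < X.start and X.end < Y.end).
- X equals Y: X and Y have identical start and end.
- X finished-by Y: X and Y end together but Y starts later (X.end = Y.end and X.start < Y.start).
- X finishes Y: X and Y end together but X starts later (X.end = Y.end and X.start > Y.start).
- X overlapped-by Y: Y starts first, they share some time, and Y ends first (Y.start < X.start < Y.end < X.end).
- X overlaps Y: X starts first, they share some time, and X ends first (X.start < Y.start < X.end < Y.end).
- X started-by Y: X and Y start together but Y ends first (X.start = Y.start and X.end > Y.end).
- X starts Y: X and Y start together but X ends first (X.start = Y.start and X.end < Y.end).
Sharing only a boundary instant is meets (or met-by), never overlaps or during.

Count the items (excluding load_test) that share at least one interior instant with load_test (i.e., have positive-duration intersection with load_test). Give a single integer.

Target load_test = [July 10, July 22].
compaction [July 16, July 26] → overlapped-by → counts.
deploy [July 24, July 27] → after → no.
ingest [July 13, July 26] → overlapped-by → counts.
reindex [July 22, July 26] → met-by → no.
retro [July 13, July 26] → overlapped-by → counts.
sync_call [July 9, July 10] → meets → no.
Total: 3.

3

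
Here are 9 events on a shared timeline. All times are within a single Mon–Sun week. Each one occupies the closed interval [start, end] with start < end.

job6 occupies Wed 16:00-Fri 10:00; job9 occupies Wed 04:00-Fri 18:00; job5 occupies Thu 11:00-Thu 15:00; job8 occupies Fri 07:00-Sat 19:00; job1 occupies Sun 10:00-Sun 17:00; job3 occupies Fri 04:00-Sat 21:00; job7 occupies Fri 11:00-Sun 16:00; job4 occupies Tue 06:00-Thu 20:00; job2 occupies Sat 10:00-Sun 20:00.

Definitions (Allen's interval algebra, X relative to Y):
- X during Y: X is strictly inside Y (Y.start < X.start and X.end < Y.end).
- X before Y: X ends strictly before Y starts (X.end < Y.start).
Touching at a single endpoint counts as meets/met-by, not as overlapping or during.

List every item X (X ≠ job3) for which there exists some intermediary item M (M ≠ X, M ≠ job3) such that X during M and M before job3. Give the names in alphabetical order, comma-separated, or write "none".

Target job3 = [Fri 04:00, Sat 21:00].
Intermediaries M with M before job3: job4, job5.
Via job4 — items with X during job4: job5.
Via job5 — items with X during job5: none.
Union: job5.

job5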